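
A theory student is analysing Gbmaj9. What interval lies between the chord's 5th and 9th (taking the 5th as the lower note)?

perfect 5th

Spelling the chord: Gb-Bb-Db-F-Ab.
So we need the interval from Db up to Ab.
Db up to Ab spans 5 letter names and 7 semitones — a perfect fifth.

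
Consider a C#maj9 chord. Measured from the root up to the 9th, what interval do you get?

major 9th

C# major ninth is spelled C#, E#, G#, B#, D#.
That puts C# below D#.
From C# to D# is 14 semitones, exactly the major ninth.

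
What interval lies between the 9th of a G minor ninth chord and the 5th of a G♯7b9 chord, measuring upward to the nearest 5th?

G minor ninth has A as its 9th, and G♯7b9 has D♯ as its 5th.
4 letter names make it a fourth; at 6 semitones (a half step wider than perfect) the quality is augmented.

A4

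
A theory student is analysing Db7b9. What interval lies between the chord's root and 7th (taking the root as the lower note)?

minor seventh

The chord tones of Db dominant seventh flat nine are Db, F, Ab, Cb, Ebb.
That puts Db below Cb.
7 letter names make it a seventh; at 10 semitones (a half step narrower than major) the quality is minor.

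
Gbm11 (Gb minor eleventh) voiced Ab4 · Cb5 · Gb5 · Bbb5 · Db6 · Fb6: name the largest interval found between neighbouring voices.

Adjacent intervals: Ab4→Cb5 = minor third; Cb5→Gb5 = perfect fifth; Gb5→Bbb5 = minor third; Bbb5→Db6 = major third; Db6→Fb6 = minor third.
The largest is Cb5 to Gb5, a perfect fifth (7 semitones).

perfect fifth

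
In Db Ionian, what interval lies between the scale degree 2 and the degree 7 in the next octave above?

major thirteenth

The scale runs Db Eb F Gb Ab Bb C.
That puts Eb below C.
Eb up to C spans 13 letter names and 21 semitones — a major thirteenth.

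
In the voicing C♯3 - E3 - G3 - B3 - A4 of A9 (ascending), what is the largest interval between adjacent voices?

minor seventh

Adjacent intervals: C♯3→E3 = minor third; E3→G3 = minor third; G3→B3 = major third; B3→A4 = minor seventh.
The largest is B3 to A4, a minor seventh (10 semitones).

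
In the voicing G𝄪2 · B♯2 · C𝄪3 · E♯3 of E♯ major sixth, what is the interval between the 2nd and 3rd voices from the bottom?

Those voices are B♯2 and C𝄪3.
Counting 2 letters and 2 half steps from B♯ gives a major second.

major 2nd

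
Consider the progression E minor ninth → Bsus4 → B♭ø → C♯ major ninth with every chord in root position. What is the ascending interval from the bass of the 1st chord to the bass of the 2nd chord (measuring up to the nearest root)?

The roots are E and B.
E up to B spans 5 letter names and 7 semitones — a perfect fifth.

perfect fifth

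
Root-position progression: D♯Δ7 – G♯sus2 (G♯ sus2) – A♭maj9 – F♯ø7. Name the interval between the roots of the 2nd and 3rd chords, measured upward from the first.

diminished second

The roots are G♯ and A♭.
G♯ up to A♭ is 0 semitones, a whole step narrower than a major second, so the interval is diminished.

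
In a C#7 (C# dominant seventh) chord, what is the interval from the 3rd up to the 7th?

diminished 5th

Spelling the chord: C#-E#-G#-B.
So we need the interval from E# up to B.
E# up to B is 6 semitones, a half step narrower than a perfect fifth, so the interval is diminished.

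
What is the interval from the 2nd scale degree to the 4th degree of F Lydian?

The scale runs F G A B C D E.
That puts G below B.
G up to B spans 3 letter names and 4 semitones — a major third.

major third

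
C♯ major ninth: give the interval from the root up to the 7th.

Spelling the chord: C♯, E♯, G♯, B♯, D♯.
So we need the interval from C♯ up to B♯.
Counting 7 letters and 11 half steps from C♯ gives a major seventh.

M7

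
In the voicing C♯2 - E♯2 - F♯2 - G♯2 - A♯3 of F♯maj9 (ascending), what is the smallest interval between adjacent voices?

Adjacent intervals: C♯2→E♯2 = major third; E♯2→F♯2 = minor second; F♯2→G♯2 = major second; G♯2→A♯3 = major ninth.
The smallest is E♯2 to F♯2, a minor second (1 semitone).

m2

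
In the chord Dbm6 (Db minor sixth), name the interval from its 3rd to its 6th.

augmented fourth

Spelling the chord: Db, Fb, Ab, Bb.
3rd = Fb; 6th = Bb.
Fb up to Bb is 6 semitones, a half step wider than a perfect fourth, so the interval is augmented.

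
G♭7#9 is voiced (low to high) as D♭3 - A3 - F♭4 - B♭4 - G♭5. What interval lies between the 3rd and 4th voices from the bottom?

A4

Those voices are F♭4 and B♭4.
From F♭ to B♭: 6 semitones over a fourth = augmented.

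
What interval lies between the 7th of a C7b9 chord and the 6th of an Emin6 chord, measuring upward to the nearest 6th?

The 7th of C7b9 is Bb; the 6th of Emin6 is C#.
From Bb to C#: 3 semitones over a second = augmented.

A2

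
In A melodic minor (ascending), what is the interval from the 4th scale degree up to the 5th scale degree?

major second

The scale runs A B C D E F♯ G♯.
So we need the interval from D up to E.
From D to E is 2 semitones, exactly the major second.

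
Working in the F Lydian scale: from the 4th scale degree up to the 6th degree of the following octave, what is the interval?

F lydian: F G A B C D E.
The 4th scale degree is B and the degree 6 (up an octave) is D.
B up to D is 15 semitones, a half step narrower than a major tenth, so the interval is minor.

m10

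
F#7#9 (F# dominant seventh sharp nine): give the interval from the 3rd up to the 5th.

m3

Spelling the chord: F#–A#–C#–E–G##.
The 3rd is A# and the 5th is C#.
From A# to C#: 3 semitones over a third = minor.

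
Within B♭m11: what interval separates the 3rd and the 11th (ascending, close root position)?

Spelling the chord: B♭ D♭ F A♭ C E♭.
The 3rd is D♭ and the 11th is E♭.
D♭ up to E♭ spans 9 letter names and 14 semitones — a major ninth.

major ninth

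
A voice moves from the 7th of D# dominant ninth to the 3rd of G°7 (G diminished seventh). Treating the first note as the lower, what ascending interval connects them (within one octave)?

diminished 7th

The 7th of D# dominant ninth is C#; the 3rd of G°7 (G diminished seventh) is Bb.
From C# to Bb: 9 semitones over a seventh = diminished.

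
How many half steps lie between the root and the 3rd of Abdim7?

The chord tones of Abdim7 are Ab–Cb–Ebb–Gbb.
Ab to Cb is a minor third: 3 semitones.

3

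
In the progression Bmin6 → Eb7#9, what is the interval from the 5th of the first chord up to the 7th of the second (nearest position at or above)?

d6

Bmin6 has F# as its 5th, and Eb7#9 has Db as its 7th.
F# up to Db is 7 semitones, a whole step narrower than a major sixth, so the interval is diminished.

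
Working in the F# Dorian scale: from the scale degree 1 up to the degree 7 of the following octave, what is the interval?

F# dorian: F# G# A B C# D# E.
The scale degree 1 is F# and the 7th scale degree (up an octave) is E.
F# up to E is 22 semitones, a half step narrower than a major fourteenth, so the interval is minor.

minor fourteenth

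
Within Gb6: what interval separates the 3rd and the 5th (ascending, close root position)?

Gb6 (Gb major sixth): Gb-Bb-Db-Eb.
So we need the interval from Bb up to Db.
Bb up to Db is 3 semitones, a half step narrower than a major third, so the interval is minor.

minor 3rd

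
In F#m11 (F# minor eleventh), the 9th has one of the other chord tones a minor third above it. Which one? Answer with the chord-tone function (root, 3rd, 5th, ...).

Spelling the chord: F#-A-C#-E-G#-B.
The 9th is G#. A minor third above G# is B.
B is the chord's 11th.

11th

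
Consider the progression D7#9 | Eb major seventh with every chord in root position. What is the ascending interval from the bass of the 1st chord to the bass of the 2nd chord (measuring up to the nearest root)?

The roots are D and Eb.
2 letter names make it a second; at 1 semitone (a half step narrower than major) the quality is minor.

minor second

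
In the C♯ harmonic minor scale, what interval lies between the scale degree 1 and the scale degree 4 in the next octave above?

C♯ harmonic minor: C♯ D♯ E F♯ G♯ A B♯.
Scale degree 1 = C♯; 4th scale degree (up an octave) = F♯.
From C♯ to F♯ is 17 semitones, exactly the perfect eleventh.

perfect eleventh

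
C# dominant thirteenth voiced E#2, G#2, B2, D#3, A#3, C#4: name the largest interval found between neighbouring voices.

P5

Adjacent intervals: E#2→G#2 = minor third; G#2→B2 = minor third; B2→D#3 = major third; D#3→A#3 = perfect fifth; A#3→C#4 = minor third.
The largest is D#3 to A#3, a perfect fifth (7 semitones).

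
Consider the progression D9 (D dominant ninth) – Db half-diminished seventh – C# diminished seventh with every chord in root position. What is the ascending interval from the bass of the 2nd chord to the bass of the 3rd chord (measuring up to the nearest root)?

A7

The roots are Db and C#.
Db up to C# is 12 semitones, a half step wider than a major seventh, so the interval is augmented.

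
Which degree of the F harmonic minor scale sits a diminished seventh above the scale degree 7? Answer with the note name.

The scale is F G Ab Bb C Db E.
The scale degree 7 is E; a diminished seventh above that is Db — scale degree 6.

Db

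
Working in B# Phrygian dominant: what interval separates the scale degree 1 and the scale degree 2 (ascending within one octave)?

minor second

B# phrygian dominant: B# C# D## E# F## G# A#.
Scale degree 1 = B#; scale degree 2 = C#.
From B# to C#: 1 semitone over a second = minor.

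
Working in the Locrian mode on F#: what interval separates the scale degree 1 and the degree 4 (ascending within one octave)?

The scale runs F# G A B C D E.
The scale degree 1 is F# and the degree 4 is B.
From F# to B is 5 semitones, exactly the perfect fourth.

P4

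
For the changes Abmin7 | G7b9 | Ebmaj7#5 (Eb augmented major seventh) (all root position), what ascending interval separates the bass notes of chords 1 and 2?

The roots are Ab and G.
Ab up to G spans 7 letter names and 11 semitones — a major seventh.

M7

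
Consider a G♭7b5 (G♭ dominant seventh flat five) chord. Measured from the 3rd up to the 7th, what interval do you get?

The chord tones of G♭ dominant seventh flat five are G♭, B♭, D𝄫, F♭.
The 3rd is B♭ and the 7th is F♭.
5 letter names make it a fifth; at 6 semitones (a half step narrower than perfect) the quality is diminished.

diminished 5th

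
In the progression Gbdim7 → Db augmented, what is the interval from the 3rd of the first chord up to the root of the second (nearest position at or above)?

major third

Gbdim7 has Bbb as its 3rd, and Db augmented has Db as its root.
Bbb up to Db spans 3 letter names and 4 semitones — a major third.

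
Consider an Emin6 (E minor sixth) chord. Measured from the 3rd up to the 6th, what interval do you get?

augmented fourth

Spelling the chord: E G B C♯.
The 3rd is G and the 6th is C♯.
From G to C♯: 6 semitones over a fourth = augmented.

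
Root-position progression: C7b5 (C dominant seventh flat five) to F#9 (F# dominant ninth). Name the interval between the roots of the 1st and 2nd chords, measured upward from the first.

augmented fourth

The roots are C and F#.
4 letter names make it a fourth; at 6 semitones (a half step wider than perfect) the quality is augmented.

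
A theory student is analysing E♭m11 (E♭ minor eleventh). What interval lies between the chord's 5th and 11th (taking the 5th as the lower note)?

E♭ minor eleventh: E♭-G♭-B♭-D♭-F-A♭.
The 5th is B♭ and the 11th is A♭.
From B♭ to A♭: 10 semitones over a seventh = minor.

minor seventh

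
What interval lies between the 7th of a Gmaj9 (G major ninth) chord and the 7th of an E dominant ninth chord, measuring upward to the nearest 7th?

minor 6th

The 7th of Gmaj9 (G major ninth) is F♯; the 7th of E dominant ninth is D.
6 letter names make it a sixth; at 8 semitones (a half step narrower than major) the quality is minor.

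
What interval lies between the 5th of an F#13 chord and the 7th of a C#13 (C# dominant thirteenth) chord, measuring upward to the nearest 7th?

minor seventh

F#13 has C# as its 5th, and C#13 (C# dominant thirteenth) has B as its 7th.
C# up to B is 10 semitones, a half step narrower than a major seventh, so the interval is minor.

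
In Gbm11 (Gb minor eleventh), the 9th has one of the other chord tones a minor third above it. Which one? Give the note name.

Gbm11: Gb, Bbb, Db, Fb, Ab, Cb.
The 9th is Ab. A minor third above Ab is Cb.
Cb is the chord's 11th.

Cb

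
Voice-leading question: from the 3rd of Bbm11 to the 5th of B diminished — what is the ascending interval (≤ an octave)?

Bbm11 has Db as its 3rd, and B diminished has F as its 5th.
Counting 3 letters and 4 half steps from Db gives a major third.

major third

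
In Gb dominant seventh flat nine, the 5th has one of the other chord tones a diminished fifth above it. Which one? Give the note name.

Spelling the chord: Gb Bb Db Fb Abb.
The 5th is Db. A diminished fifth above Db is Abb.
Abb is the chord's 9th.

Abb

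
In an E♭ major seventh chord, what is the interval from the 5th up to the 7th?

major third

Spelling the chord: E♭, G, B♭, D.
The 5th is B♭ and the 7th is D.
From B♭ to D is 4 semitones, exactly the major third.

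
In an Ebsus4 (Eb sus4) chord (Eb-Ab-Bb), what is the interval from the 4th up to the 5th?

major second

So we need the interval from Ab up to Bb.
From Ab to Bb is 2 semitones, exactly the major second.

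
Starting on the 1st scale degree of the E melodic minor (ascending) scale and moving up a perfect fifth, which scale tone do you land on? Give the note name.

The scale is E F# G A B C# D#.
The 1st scale degree is E; a perfect fifth above that is B — scale degree 5.

B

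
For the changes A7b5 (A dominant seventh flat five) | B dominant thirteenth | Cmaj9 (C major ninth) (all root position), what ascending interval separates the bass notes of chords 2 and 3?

minor second

The roots are B and C.
From B to C: 1 semitone over a second = minor.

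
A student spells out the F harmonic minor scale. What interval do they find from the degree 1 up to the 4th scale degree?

perfect fourth

Spelling the F harmonic minor scale: F G Ab Bb C Db E.
So we need the interval from F up to Bb.
F up to Bb spans 4 letter names and 5 semitones — a perfect fourth.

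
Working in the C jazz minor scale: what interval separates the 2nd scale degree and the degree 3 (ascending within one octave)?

The scale runs C D Eb F G A B.
2nd scale degree = D; scale degree 3 = Eb.
2 letter names make it a second; at 1 semitone (a half step narrower than major) the quality is minor.

minor 2nd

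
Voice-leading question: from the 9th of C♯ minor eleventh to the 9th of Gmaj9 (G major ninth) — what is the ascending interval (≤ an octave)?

diminished 5th

The 9th of C♯ minor eleventh is D♯; the 9th of Gmaj9 (G major ninth) is A.
D♯ up to A is 6 semitones, a half step narrower than a perfect fifth, so the interval is diminished.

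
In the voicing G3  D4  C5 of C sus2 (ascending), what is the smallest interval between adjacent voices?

Adjacent intervals: G3→D4 = perfect fifth; D4→C5 = minor seventh.
The smallest is G3 to D4, a perfect fifth (7 semitones).

P5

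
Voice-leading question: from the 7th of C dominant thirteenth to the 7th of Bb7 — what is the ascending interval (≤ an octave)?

minor 7th

C dominant thirteenth has Bb as its 7th, and Bb7 has Ab as its 7th.
7 letter names make it a seventh; at 10 semitones (a half step narrower than major) the quality is minor.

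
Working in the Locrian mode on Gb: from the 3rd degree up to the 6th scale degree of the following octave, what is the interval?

Gb locrian: Gb Abb Bbb Cb Dbb Ebb Fb.
The 3rd degree is Bbb and the 6th degree (up an octave) is Ebb.
Counting 11 letters and 17 half steps from Bbb gives a perfect eleventh.

perfect 11th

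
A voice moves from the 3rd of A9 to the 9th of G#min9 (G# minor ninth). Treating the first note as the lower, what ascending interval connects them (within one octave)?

major sixth

The 3rd of A9 is C#; the 9th of G#min9 (G# minor ninth) is A#.
From C# to A# is 9 semitones, exactly the major sixth.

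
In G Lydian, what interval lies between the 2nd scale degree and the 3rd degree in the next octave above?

G lydian: G A B C♯ D E F♯.
So we need the interval from A up to B.
Counting 9 letters and 14 half steps from A gives a major ninth.

major ninth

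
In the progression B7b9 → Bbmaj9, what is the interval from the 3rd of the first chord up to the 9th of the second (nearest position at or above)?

B7b9 has D# as its 3rd, and Bbmaj9 has C as its 9th.
From D# to C: 9 semitones over a seventh = diminished.

d7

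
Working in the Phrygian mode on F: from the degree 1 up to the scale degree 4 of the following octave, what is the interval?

perfect eleventh

Spelling the Phrygian mode on F: F Gb Ab Bb C Db Eb.
So we need the interval from F up to Bb.
Counting 11 letters and 17 half steps from F gives a perfect eleventh.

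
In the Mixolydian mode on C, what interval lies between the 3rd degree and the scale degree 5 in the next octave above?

minor tenth

C mixolydian: C D E F G A Bb.
So we need the interval from E up to G.
10 letter names make it a tenth; at 15 semitones (a half step narrower than major) the quality is minor.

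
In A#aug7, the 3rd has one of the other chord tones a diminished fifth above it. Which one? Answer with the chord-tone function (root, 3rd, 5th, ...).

7th

The chord tones of A#+7 are A#–C##–E##–G#.
The 3rd is C##. A diminished fifth above C## is G#.
G# is the chord's 7th.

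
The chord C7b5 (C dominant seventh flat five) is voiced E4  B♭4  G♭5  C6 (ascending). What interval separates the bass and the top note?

minor thirteenth

The outer voices are E4 and C6.
From E to C: 20 semitones over a thirteenth = minor.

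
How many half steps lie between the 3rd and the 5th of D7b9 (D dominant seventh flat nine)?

3

Spelling the chord: D–F♯–A–C–E♭.
F♯ to A is a minor third: 3 semitones.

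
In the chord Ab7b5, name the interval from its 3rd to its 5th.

Spelling the chord: Ab–C–Ebb–Gb.
The 3rd is C and the 5th is Ebb.
C up to Ebb is 2 semitones, a whole step narrower than a major third, so the interval is diminished.

diminished third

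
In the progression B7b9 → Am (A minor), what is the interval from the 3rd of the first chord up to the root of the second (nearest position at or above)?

The 3rd of B7b9 is D#; the root of Am (A minor) is A.
5 letter names make it a fifth; at 6 semitones (a half step narrower than perfect) the quality is diminished.

diminished 5th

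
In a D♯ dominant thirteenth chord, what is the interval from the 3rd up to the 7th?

diminished fifth

D♯13 is spelled D♯-F𝄪-A♯-C♯-E♯-B♯.
The 3rd is F𝄪 and the 7th is C♯.
5 letter names make it a fifth; at 6 semitones (a half step narrower than perfect) the quality is diminished.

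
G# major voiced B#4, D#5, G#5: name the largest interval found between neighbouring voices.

perfect 4th

Adjacent intervals: B#4→D#5 = minor third; D#5→G#5 = perfect fourth.
The largest is D#5 to G#5, a perfect fourth (5 semitones).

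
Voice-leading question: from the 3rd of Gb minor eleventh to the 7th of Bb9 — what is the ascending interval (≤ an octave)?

The 3rd of Gb minor eleventh is Bbb; the 7th of Bb9 is Ab.
Counting 7 letters and 11 half steps from Bbb gives a major seventh.

major seventh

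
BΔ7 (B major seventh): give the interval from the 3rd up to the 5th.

The chord tones of BM7 (B major seventh) are B, D#, F#, A#.
The 3rd is D# and the 5th is F#.
3 letter names make it a third; at 3 semitones (a half step narrower than major) the quality is minor.

minor third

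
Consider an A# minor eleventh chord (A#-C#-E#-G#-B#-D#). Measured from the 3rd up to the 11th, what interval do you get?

So we need the interval from C# up to D#.
From C# to D# is 14 semitones, exactly the major ninth.

M9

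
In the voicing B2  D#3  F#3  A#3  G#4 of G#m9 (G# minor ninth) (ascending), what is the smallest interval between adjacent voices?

Adjacent intervals: B2→D#3 = major third; D#3→F#3 = minor third; F#3→A#3 = major third; A#3→G#4 = minor seventh.
The smallest is D#3 to F#3, a minor third (3 semitones).

minor third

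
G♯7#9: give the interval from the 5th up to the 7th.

m3

G♯7#9 (G♯ dominant seventh sharp nine) is spelled G♯-B♯-D♯-F♯-A𝄪.
The 5th is D♯ and the 7th is F♯.
3 letter names make it a third; at 3 semitones (a half step narrower than major) the quality is minor.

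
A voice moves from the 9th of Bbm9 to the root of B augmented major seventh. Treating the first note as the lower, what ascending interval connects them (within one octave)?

The 9th of Bbm9 is C; the root of B augmented major seventh is B.
Counting 7 letters and 11 half steps from C gives a major seventh.

major 7th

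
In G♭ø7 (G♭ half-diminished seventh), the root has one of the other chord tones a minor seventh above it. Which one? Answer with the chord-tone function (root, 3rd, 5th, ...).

G♭ø7 is spelled G♭–B𝄫–D𝄫–F♭.
The root is G♭. A minor seventh above G♭ is F♭.
F♭ is the chord's 7th.

7th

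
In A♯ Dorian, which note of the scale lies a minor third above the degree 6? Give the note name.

A#

The scale is A♯ B♯ C♯ D♯ E♯ F𝄪 G♯.
The degree 6 is F𝄪; a minor third above that is A♯ — scale degree 1.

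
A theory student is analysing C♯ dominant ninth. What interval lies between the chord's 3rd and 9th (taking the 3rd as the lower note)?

Spelling the chord: C♯-E♯-G♯-B-D♯.
So we need the interval from E♯ up to D♯.
E♯ up to D♯ is 10 semitones, a half step narrower than a major seventh, so the interval is minor.

minor seventh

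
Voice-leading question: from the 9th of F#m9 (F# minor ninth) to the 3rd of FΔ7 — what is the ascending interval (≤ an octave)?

minor second

F#m9 (F# minor ninth) has G# as its 9th, and FΔ7 has A as its 3rd.
G# up to A is 1 semitone, a half step narrower than a major second, so the interval is minor.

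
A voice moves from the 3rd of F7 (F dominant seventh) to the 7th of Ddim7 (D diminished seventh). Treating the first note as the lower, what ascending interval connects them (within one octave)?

d3

F7 (F dominant seventh) has A as its 3rd, and Ddim7 (D diminished seventh) has C♭ as its 7th.
A up to C♭ is 2 semitones, a whole step narrower than a major third, so the interval is diminished.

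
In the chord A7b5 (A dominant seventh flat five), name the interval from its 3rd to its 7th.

d5

A7b5: A–C♯–E♭–G.
That puts C♯ below G.
From C♯ to G: 6 semitones over a fifth = diminished.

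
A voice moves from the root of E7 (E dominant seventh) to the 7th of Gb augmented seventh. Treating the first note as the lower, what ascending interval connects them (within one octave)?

E7 (E dominant seventh) has E as its root, and Gb augmented seventh has Fb as its 7th.
E up to Fb is 0 semitones, a whole step narrower than a major second, so the interval is diminished.

diminished second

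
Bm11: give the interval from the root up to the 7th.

m7

The chord tones of Bm11 are B–D–F#–A–C#–E.
So we need the interval from B up to A.
B up to A is 10 semitones, a half step narrower than a major seventh, so the interval is minor.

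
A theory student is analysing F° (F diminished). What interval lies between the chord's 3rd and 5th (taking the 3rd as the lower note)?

F° (F diminished): F Ab Cb.
So we need the interval from Ab up to Cb.
Ab up to Cb is 3 semitones, a half step narrower than a major third, so the interval is minor.

minor 3rd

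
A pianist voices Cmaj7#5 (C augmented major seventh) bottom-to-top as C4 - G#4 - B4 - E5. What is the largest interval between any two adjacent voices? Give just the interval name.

Adjacent intervals: C4→G#4 = augmented fifth; G#4→B4 = minor third; B4→E5 = perfect fourth.
The largest is C4 to G#4, an augmented fifth (8 semitones).

augmented fifth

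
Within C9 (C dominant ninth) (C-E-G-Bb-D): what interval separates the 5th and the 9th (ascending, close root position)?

perfect fifth

That puts G below D.
Counting 5 letters and 7 half steps from G gives a perfect fifth.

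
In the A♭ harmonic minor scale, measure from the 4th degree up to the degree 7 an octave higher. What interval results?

The scale runs A♭ B♭ C♭ D♭ E♭ F♭ G.
4th degree = D♭; scale degree 7 (up an octave) = G.
D♭ up to G is 18 semitones, a half step wider than a perfect eleventh, so the interval is augmented.

A11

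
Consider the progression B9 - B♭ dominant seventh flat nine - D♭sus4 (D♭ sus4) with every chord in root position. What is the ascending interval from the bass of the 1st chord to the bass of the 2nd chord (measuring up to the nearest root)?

The roots are B and B♭.
From B to B♭: 11 semitones over an octave = diminished.

diminished octave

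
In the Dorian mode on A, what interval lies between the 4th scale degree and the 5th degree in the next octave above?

major ninth

A dorian: A B C D E F# G.
That puts D below E.
Counting 9 letters and 14 half steps from D gives a major ninth.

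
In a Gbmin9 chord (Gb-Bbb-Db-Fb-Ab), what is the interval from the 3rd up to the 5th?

So we need the interval from Bbb up to Db.
Bbb up to Db spans 3 letter names and 4 semitones — a major third.

major 3rd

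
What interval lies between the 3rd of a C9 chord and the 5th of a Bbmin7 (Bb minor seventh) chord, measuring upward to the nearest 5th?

minor second

The 3rd of C9 is E; the 5th of Bbmin7 (Bb minor seventh) is F.
E up to F is 1 semitone, a half step narrower than a major second, so the interval is minor.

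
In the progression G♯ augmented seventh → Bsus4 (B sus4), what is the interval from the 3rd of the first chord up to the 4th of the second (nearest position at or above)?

The 3rd of G♯ augmented seventh is B♯; the 4th of Bsus4 (B sus4) is E.
4 letter names make it a fourth; at 4 semitones (a half step narrower than perfect) the quality is diminished.

diminished fourth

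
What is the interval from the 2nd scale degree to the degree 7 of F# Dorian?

m6

Spelling F# Dorian: F# G# A B C# D# E.
That puts G# below E.
6 letter names make it a sixth; at 8 semitones (a half step narrower than major) the quality is minor.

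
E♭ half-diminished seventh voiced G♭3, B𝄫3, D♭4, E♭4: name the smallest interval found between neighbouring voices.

major second

Adjacent intervals: G♭3→B𝄫3 = minor third; B𝄫3→D♭4 = major third; D♭4→E♭4 = major second.
The smallest is D♭4 to E♭4, a major second (2 semitones).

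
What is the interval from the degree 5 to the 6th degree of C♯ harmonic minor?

minor 2nd

Spelling C♯ harmonic minor: C♯ D♯ E F♯ G♯ A B♯.
The degree 5 is G♯ and the scale degree 6 is A.
G♯ up to A is 1 semitone, a half step narrower than a major second, so the interval is minor.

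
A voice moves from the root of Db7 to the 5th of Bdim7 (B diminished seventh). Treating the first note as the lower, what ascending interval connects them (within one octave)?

The root of Db7 is Db; the 5th of Bdim7 (B diminished seventh) is F.
Db up to F spans 3 letter names and 4 semitones — a major third.

M3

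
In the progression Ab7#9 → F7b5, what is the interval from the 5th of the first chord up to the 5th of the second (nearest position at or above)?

minor 6th

Ab7#9 has Eb as its 5th, and F7b5 has Cb as its 5th.
From Eb to Cb: 8 semitones over a sixth = minor.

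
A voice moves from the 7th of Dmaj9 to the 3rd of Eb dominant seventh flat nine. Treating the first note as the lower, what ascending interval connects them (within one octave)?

diminished 5th

Dmaj9 has C# as its 7th, and Eb dominant seventh flat nine has G as its 3rd.
C# up to G is 6 semitones, a half step narrower than a perfect fifth, so the interval is diminished.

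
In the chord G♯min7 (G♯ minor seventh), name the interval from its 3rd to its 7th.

The chord tones of G♯min7 are G♯–B–D♯–F♯.
So we need the interval from B up to F♯.
Counting 5 letters and 7 half steps from B gives a perfect fifth.

perfect fifth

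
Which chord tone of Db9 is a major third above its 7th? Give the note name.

Spelling the chord: Db F Ab Cb Eb.
The 7th is Cb. A major third above Cb is Eb.
Eb is the chord's 9th.

Eb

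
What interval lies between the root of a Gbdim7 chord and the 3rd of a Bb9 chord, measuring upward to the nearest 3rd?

The root of Gbdim7 is Gb; the 3rd of Bb9 is D.
5 letter names make it a fifth; at 8 semitones (a half step wider than perfect) the quality is augmented.

augmented fifth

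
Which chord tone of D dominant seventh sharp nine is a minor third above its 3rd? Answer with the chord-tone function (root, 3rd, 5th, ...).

Spelling the chord: D F# A C E#.
The 3rd is F#. A minor third above F# is A.
A is the chord's 5th.

5th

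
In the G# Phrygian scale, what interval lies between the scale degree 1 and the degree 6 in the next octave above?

The scale runs G# A B C# D# E F#.
The scale degree 1 is G# and the 6th scale degree (up an octave) is E.
13 letter names make it a thirteenth; at 20 semitones (a half step narrower than major) the quality is minor.

minor 13th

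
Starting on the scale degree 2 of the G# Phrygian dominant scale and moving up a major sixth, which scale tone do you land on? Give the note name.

F#

The scale is G# A B# C# D# E F#.
The scale degree 2 is A; a major sixth above that is F# — scale degree 7.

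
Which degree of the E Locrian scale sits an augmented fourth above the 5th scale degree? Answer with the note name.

E

The scale is E F G A Bb C D.
The 5th scale degree is Bb; an augmented fourth above that is E — scale degree 1.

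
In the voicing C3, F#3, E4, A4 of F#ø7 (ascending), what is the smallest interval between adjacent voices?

P4

Adjacent intervals: C3→F#3 = augmented fourth; F#3→E4 = minor seventh; E4→A4 = perfect fourth.
The smallest is E4 to A4, a perfect fourth (5 semitones).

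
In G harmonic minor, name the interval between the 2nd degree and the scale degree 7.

major sixth

The scale runs G A Bb C D Eb F#.
The 2nd degree is A and the 7th scale degree is F#.
A up to F# spans 6 letter names and 9 semitones — a major sixth.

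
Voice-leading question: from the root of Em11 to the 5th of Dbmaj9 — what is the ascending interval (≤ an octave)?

diminished 4th

Em11 has E as its root, and Dbmaj9 has Ab as its 5th.
4 letter names make it a fourth; at 4 semitones (a half step narrower than perfect) the quality is diminished.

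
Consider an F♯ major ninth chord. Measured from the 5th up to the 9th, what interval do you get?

perfect fifth

F♯maj9 (F♯ major ninth) is spelled F♯-A♯-C♯-E♯-G♯.
So we need the interval from C♯ up to G♯.
C♯ up to G♯ spans 5 letter names and 7 semitones — a perfect fifth.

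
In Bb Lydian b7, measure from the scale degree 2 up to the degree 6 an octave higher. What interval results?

perfect 12th

Bb lydian dominant: Bb C D E F G Ab.
Scale degree 2 = C; scale degree 6 (up an octave) = G.
Counting 12 letters and 19 half steps from C gives a perfect twelfth.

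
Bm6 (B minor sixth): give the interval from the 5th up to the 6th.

major second

Bmin6 is spelled B D F♯ G♯.
5th = F♯; 6th = G♯.
From F♯ to G♯ is 2 semitones, exactly the major second.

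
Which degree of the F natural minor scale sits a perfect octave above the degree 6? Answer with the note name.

Db

The scale is F G Ab Bb C Db Eb.
The degree 6 is Db; a perfect octave above that is Db — scale degree 6.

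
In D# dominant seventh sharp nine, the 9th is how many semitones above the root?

D#7#9 (D# dominant seventh sharp nine) is spelled D#-F##-A#-C#-E##.
D# to E## is an augmented ninth: 15 semitones.

15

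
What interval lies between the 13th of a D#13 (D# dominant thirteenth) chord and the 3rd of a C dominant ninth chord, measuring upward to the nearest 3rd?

d4

The 13th of D#13 (D# dominant thirteenth) is B#; the 3rd of C dominant ninth is E.
4 letter names make it a fourth; at 4 semitones (a half step narrower than perfect) the quality is diminished.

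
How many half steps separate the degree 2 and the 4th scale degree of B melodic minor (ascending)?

The scale is B C# D E F# G# A#.
C# up to E is a minor third — 3 semitones.

3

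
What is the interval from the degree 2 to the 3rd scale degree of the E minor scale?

minor 2nd

E natural minor: E F# G A B C D.
Degree 2 = F#; 3rd degree = G.
2 letter names make it a second; at 1 semitone (a half step narrower than major) the quality is minor.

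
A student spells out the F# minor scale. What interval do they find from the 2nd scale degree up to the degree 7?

F# natural minor: F# G# A B C# D E.
The 2nd scale degree is G# and the 7th scale degree is E.
G# up to E is 8 semitones, a half step narrower than a major sixth, so the interval is minor.

minor sixth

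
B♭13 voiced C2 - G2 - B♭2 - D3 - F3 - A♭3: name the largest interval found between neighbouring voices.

Adjacent intervals: C2→G2 = perfect fifth; G2→B♭2 = minor third; B♭2→D3 = major third; D3→F3 = minor third; F3→A♭3 = minor third.
The largest is C2 to G2, a perfect fifth (7 semitones).

perfect fifth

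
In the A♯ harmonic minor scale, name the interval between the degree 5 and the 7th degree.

major third

The scale runs A♯ B♯ C♯ D♯ E♯ F♯ G𝄪.
That puts E♯ below G𝄪.
From E♯ to G𝄪 is 4 semitones, exactly the major third.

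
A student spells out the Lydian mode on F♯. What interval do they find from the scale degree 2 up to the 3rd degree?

Spelling the Lydian mode on F♯: F♯ G♯ A♯ B♯ C♯ D♯ E♯.
Scale degree 2 = G♯; 3rd scale degree = A♯.
G♯ up to A♯ spans 2 letter names and 2 semitones — a major second.

major second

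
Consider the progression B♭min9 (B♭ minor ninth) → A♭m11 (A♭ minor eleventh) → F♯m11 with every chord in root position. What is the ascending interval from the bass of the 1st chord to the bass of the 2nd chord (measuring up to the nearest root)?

minor seventh

The roots are B♭ and A♭.
7 letter names make it a seventh; at 10 semitones (a half step narrower than major) the quality is minor.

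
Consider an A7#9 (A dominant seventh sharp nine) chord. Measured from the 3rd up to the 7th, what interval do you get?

d5

The chord tones of A7#9 (A dominant seventh sharp nine) are A, C#, E, G, B#.
The 3rd is C# and the 7th is G.
5 letter names make it a fifth; at 6 semitones (a half step narrower than perfect) the quality is diminished.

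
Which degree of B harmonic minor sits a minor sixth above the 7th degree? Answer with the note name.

The scale is B C# D E F# G A#.
The 7th degree is A#; a minor sixth above that is F# — scale degree 5.

F#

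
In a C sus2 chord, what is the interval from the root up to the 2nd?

Spelling the chord: C-D-G.
The root is C and the 2nd is D.
From C to D is 2 semitones, exactly the major second.

major second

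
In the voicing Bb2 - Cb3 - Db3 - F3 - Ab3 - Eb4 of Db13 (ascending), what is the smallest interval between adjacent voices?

Adjacent intervals: Bb2→Cb3 = minor second; Cb3→Db3 = major second; Db3→F3 = major third; F3→Ab3 = minor third; Ab3→Eb4 = perfect fifth.
The smallest is Bb2 to Cb3, a minor second (1 semitone).

m2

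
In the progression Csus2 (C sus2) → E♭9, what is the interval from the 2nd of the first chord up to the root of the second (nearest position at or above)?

Csus2 (C sus2) has D as its 2nd, and E♭9 has E♭ as its root.
From D to E♭: 1 semitone over a second = minor.

minor second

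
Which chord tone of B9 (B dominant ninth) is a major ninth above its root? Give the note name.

B9 is spelled B–D♯–F♯–A–C♯.
The root is B. A major ninth above B is C♯.
C♯ is the chord's 9th.

C#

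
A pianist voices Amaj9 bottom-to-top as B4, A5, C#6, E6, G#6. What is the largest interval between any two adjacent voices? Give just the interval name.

m7

Adjacent intervals: B4→A5 = minor seventh; A5→C#6 = major third; C#6→E6 = minor third; E6→G#6 = major third.
The largest is B4 to A5, a minor seventh (10 semitones).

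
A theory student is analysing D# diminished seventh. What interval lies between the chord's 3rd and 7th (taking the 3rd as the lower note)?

The chord tones of D#°7 are D#-F#-A-C.
So we need the interval from F# up to C.
5 letter names make it a fifth; at 6 semitones (a half step narrower than perfect) the quality is diminished.

diminished fifth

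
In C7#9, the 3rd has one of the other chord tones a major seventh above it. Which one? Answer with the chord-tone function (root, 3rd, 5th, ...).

9th

C7#9 (C dominant seventh sharp nine) is spelled C, E, G, Bb, D#.
The 3rd is E. A major seventh above E is D#.
D# is the chord's 9th.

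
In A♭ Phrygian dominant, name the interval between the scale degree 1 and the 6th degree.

Spelling A♭ Phrygian dominant: A♭ B𝄫 C D♭ E♭ F♭ G♭.
So we need the interval from A♭ up to F♭.
From A♭ to F♭: 8 semitones over a sixth = minor.

minor sixth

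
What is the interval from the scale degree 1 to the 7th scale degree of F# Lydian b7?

F# lydian dominant: F# G# A# B# C# D# E.
That puts F# below E.
F# up to E is 10 semitones, a half step narrower than a major seventh, so the interval is minor.

minor 7th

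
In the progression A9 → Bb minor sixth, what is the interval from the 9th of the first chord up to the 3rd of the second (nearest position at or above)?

diminished 3rd

A9 has B as its 9th, and Bb minor sixth has Db as its 3rd.
From B to Db: 2 semitones over a third = diminished.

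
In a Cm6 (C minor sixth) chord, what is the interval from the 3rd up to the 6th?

augmented 4th

C minor sixth is spelled C-E♭-G-A.
3rd = E♭; 6th = A.
E♭ up to A is 6 semitones, a half step wider than a perfect fourth, so the interval is augmented.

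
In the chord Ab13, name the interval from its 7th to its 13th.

Ab dominant thirteenth is spelled Ab–C–Eb–Gb–Bb–F.
So we need the interval from Gb up to F.
Counting 7 letters and 11 half steps from Gb gives a major seventh.

major seventh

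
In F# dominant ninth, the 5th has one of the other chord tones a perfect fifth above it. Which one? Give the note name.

The chord tones of F# dominant ninth are F#-A#-C#-E-G#.
The 5th is C#. A perfect fifth above C# is G#.
G# is the chord's 9th.

G#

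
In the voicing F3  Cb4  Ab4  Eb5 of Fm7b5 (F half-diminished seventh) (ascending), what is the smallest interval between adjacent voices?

diminished fifth

Adjacent intervals: F3→Cb4 = diminished fifth; Cb4→Ab4 = major sixth; Ab4→Eb5 = perfect fifth.
The smallest is F3 to Cb4, a diminished fifth (6 semitones).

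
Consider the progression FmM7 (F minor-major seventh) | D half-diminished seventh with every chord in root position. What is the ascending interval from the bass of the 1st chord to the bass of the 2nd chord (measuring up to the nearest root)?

major 6th

The roots are F and D.
From F to D is 9 semitones, exactly the major sixth.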